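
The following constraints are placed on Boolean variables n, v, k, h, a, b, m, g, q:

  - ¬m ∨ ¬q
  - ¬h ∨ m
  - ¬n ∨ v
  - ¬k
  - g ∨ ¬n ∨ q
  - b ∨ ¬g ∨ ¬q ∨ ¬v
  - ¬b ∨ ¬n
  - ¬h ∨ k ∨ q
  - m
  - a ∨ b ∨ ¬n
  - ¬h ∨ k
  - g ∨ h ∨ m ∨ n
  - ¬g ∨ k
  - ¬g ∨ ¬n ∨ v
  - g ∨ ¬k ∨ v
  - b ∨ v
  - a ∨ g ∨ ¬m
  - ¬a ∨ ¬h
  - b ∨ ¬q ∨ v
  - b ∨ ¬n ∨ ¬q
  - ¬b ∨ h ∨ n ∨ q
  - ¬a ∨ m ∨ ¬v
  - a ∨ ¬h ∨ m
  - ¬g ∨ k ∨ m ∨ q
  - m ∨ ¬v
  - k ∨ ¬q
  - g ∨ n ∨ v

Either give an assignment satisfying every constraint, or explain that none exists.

n=F, v=T, k=F, h=F, a=T, b=F, m=T, g=F, q=F

Unit clause (¬k) forces k = False.
Unit clause (m) forces m = True.
In (¬h ∨ k) only ¬h is left, so h = False.
In (¬g ∨ k) only ¬g is left, so g = False.
In (a ∨ g ∨ ¬m) only a is left, so a = True.
In (k ∨ ¬q) only ¬q is left, so q = False.
In (g ∨ ¬n ∨ q) only ¬n is left, so n = False.
In (¬b ∨ h ∨ n ∨ q) only ¬b is left, so b = False.
In (g ∨ n ∨ v) only v is left, so v = True.
All clauses satisfied.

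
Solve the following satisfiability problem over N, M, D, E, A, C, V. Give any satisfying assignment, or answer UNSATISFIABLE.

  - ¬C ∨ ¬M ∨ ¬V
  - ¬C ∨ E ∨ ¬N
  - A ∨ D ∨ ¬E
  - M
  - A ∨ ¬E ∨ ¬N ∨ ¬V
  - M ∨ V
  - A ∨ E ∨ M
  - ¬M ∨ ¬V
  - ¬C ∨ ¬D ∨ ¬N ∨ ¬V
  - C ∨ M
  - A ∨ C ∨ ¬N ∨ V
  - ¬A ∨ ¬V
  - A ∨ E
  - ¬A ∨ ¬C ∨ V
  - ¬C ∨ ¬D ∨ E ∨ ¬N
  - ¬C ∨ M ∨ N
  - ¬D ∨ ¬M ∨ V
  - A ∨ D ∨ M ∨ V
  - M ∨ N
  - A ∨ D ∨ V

N=T, M=T, D=F, E=T, A=T, C=F, V=F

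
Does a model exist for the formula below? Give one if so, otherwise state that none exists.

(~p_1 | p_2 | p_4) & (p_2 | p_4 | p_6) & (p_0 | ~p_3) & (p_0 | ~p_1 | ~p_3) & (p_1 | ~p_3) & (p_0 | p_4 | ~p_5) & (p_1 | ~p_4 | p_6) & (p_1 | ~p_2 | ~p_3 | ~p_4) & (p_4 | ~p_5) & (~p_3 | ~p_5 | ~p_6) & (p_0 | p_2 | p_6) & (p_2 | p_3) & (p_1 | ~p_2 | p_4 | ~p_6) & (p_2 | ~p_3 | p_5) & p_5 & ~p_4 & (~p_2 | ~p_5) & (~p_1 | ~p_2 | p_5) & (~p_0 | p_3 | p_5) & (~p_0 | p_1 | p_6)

Unsatisfiable

Case p_4 = True:
  Clause (~p_4) is falsified — contradiction.
Case p_4 = False:
  (p_4 | ~p_5) forces p_5 = False.
  Clause (p_5) is falsified — contradiction.
Both cases fail, so the formula is unsatisfiable.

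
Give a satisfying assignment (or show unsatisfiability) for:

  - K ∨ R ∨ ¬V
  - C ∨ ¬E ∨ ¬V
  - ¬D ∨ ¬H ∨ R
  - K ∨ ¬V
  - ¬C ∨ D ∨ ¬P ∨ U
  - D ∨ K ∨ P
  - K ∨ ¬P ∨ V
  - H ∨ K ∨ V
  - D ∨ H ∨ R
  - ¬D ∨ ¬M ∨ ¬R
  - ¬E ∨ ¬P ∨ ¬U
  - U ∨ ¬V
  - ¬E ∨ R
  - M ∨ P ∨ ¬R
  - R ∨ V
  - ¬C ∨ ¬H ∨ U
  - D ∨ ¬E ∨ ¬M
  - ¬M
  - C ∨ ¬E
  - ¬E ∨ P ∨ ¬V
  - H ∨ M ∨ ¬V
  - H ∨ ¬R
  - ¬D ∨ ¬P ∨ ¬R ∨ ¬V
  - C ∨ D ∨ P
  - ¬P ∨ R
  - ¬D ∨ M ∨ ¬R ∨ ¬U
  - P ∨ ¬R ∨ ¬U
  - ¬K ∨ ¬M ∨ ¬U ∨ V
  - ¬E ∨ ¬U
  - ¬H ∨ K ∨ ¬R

V=T, D=F, K=T, R=T, U=T, C=F, E=F, M=F, H=T, P=T

Unit clause (¬M) forces M = False.
Set V = True.
  then (K ∨ ¬V) forces K = True.
  then (U ∨ ¬V) forces U = True.
  then (H ∨ M ∨ ¬V) forces H = True.
  then (¬E ∨ ¬U) forces E = False.
Try D = True:
  (¬D ∨ ¬H ∨ R) forces R = True.
  clause (¬D ∨ M ∨ ¬R ∨ ¬U) is falsified — backtrack.
So D = False.
Set R = True.
  then (M ∨ P ∨ ¬R) forces P = True.
Set C = False.
All clauses satisfied.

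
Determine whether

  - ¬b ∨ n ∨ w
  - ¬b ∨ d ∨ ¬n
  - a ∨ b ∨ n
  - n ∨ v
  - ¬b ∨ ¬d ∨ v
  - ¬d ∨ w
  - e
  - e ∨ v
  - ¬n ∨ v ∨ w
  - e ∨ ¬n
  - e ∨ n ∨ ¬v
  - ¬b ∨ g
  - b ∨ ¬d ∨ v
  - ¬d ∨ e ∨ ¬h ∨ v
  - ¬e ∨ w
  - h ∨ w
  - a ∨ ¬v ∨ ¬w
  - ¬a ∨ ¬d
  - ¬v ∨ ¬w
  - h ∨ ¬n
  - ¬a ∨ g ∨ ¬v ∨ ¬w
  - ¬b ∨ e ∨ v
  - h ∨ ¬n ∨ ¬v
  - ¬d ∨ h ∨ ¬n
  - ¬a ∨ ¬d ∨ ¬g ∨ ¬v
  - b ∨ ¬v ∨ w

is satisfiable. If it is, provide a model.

a=F, h=T, w=T, d=F, v=F, n=T, b=F, e=T, g=F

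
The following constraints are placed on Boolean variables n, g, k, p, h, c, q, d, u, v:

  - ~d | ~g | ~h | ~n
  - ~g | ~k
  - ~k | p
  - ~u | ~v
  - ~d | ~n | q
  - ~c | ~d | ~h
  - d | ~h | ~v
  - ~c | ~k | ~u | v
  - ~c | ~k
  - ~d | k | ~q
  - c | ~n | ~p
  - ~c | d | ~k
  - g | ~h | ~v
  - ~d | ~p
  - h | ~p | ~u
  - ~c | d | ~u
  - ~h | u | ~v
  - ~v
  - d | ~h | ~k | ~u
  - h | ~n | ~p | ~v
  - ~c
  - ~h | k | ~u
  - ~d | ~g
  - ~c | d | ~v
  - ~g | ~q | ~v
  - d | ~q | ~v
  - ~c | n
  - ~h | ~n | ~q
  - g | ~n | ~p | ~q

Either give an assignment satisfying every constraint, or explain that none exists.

Unit clause (~v) forces v = False.
Unit clause (~c) forces c = False.
Set n = False.
Set g = True.
  then (~g | ~k) forces k = False.
  then (~d | ~g) forces d = False.
Set p = False.
Set h = False.
Set q = False.
Set u = False.
All clauses satisfied.

n = False, g = True, k = False, p = False, h = False, c = False, q = False, d = False, u = False, v = False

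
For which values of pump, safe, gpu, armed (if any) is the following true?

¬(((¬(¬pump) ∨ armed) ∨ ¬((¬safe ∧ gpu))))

pump: False, safe: False, gpu: True, armed: False

  ¬(((¬(¬pump) ∨ armed) ∨ ¬((¬safe ∧ gpu)))) = True
    (¬(¬pump) ∨ armed) ∨ ¬((¬safe ∧ gpu)) = False
      ¬(¬pump) ∨ armed = False
        ¬(¬pump) = False
          ¬pump = True
      ¬((¬safe ∧ gpu)) = False
        ¬safe ∧ gpu = True
          ¬safe = True
The formula evaluates to True.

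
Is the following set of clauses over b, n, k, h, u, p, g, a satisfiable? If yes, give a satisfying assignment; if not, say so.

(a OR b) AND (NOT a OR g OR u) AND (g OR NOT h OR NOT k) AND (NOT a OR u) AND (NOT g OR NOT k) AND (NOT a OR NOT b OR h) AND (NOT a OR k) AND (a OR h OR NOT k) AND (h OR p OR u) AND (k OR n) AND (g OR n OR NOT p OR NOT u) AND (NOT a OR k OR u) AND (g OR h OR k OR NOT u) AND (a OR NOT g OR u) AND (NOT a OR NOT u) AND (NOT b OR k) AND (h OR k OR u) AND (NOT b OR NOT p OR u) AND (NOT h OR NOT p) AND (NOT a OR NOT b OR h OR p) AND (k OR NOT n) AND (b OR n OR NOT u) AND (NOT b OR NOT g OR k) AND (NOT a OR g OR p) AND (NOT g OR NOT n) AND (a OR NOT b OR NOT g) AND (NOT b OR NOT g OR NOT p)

Case a = True:
  (NOT a OR u) forces u = True.
  Clause (NOT a OR NOT u) is falsified — contradiction.
Case a = False:
  (a OR b) forces b = True.
  (NOT b OR k) forces k = True.
  (NOT g OR NOT k) forces g = False.
  (g OR NOT h OR NOT k) forces h = False.
  Clause (a OR h OR NOT k) is falsified — contradiction.
Both cases fail, so the formula is unsatisfiable.

UNSATISFIABLE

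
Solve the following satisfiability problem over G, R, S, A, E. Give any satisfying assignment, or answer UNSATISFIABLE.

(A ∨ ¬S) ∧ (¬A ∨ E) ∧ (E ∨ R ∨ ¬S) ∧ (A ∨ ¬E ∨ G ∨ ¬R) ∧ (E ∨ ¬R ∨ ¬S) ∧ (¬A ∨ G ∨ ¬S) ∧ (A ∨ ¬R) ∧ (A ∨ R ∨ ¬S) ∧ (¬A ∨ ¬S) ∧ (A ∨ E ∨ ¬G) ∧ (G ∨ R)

G = True, R = False, S = False, A = True, E = True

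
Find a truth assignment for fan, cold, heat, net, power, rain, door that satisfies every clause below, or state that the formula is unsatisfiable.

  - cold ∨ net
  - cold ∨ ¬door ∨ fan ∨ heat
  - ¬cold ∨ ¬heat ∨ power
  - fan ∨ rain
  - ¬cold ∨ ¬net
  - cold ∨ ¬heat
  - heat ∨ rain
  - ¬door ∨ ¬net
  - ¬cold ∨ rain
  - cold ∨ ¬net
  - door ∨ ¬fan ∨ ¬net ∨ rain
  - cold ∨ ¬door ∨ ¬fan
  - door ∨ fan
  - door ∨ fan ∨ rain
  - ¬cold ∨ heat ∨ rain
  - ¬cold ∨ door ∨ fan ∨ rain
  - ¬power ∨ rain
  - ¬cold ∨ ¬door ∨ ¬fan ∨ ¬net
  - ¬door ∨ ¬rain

Try fan = False:
  (fan ∨ rain) forces rain = True.
  (door ∨ fan) forces door = True.
  clause (¬door ∨ ¬rain) is falsified — backtrack.
So fan = True.
Try cold = False:
  (cold ∨ net) forces net = True.
  clause (cold ∨ ¬net) is falsified — backtrack.
So cold = True.
  then (¬cold ∨ ¬net) forces net = False.
  then (¬cold ∨ rain) forces rain = True.
  then (¬door ∨ ¬rain) forces door = False.
Set heat = False.
Set power = False.
All clauses satisfied.

fan=T, cold=T, heat=F, net=F, power=F, rain=T, door=F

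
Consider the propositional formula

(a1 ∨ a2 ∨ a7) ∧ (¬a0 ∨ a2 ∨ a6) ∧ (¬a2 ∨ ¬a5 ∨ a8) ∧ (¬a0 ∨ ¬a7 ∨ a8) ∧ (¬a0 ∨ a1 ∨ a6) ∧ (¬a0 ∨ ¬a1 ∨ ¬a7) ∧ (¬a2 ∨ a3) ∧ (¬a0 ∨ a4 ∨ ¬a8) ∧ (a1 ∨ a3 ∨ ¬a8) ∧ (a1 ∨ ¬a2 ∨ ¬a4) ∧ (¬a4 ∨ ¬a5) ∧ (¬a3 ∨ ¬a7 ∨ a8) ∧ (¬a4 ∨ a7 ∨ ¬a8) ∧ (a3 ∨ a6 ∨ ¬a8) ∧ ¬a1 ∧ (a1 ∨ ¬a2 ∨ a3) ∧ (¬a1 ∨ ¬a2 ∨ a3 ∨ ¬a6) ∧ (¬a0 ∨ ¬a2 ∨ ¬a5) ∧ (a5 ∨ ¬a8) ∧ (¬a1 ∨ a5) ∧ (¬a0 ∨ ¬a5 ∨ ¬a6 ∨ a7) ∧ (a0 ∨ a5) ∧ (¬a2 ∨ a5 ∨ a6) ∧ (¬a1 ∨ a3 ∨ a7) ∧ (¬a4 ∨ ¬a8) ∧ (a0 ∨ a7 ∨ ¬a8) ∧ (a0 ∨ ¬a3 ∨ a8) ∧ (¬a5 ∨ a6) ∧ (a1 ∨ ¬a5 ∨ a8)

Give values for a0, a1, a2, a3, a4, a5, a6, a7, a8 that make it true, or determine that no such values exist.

a0 = False; a1 = False; a2 = False; a3 = True; a4 = False; a5 = True; a6 = True; a7 = True; a8 = True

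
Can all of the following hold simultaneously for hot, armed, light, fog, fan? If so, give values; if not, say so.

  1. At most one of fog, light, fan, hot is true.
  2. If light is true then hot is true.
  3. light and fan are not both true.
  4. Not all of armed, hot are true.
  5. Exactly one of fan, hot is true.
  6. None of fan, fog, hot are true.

Unsatisfiable — no assignment works.

Case fan = True:
  Constraint (6) is violated (fan=T) — contradiction.
Case fan = False:
  (5) with fan=F forces hot = True.
  Constraint (6) is violated (hot=T) — contradiction.
Both cases fail — unsatisfiable.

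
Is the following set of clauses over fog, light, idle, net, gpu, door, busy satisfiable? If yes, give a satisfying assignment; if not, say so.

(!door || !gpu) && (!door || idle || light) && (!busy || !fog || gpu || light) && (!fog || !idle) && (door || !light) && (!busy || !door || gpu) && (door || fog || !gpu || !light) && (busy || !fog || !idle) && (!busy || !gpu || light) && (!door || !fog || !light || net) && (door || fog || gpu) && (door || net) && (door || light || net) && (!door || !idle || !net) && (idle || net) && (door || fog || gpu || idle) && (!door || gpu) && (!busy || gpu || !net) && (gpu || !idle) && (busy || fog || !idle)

fog = False, light = False, idle = False, net = True, gpu = True, door = False, busy = False

Set fog = False.
Try light = True:
  (door || !light) forces door = True.
  (!door || !gpu) forces gpu = False.
  clause (!door || gpu) is falsified — backtrack.
So light = False.
Set idle = False.
  then (!door || idle || light) forces door = False.
  then (door || fog || gpu) forces gpu = True.
  then (door || net) forces net = True.
  then (!busy || !gpu || light) forces busy = False.
All clauses satisfied.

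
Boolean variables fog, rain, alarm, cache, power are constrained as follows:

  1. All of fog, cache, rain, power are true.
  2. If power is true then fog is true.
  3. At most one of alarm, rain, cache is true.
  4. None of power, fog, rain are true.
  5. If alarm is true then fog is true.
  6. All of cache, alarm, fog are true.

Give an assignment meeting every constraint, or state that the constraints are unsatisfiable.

Unsatisfiable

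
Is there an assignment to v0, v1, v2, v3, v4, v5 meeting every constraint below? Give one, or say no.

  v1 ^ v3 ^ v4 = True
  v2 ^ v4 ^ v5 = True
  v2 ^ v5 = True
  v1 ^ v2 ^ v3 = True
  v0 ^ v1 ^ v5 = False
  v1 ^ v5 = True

v0: True; v1: False; v2: False; v3: True; v4: False; v5: True

v1 ^ v3 ^ v4 = F ^ T ^ F = True ✓
v2 ^ v4 ^ v5 = F ^ F ^ T = True ✓
v2 ^ v5 = F ^ T = True ✓
v1 ^ v2 ^ v3 = F ^ F ^ T = True ✓
v0 ^ v1 ^ v5 = T ^ F ^ T = False ✓
v1 ^ v5 = F ^ T = True ✓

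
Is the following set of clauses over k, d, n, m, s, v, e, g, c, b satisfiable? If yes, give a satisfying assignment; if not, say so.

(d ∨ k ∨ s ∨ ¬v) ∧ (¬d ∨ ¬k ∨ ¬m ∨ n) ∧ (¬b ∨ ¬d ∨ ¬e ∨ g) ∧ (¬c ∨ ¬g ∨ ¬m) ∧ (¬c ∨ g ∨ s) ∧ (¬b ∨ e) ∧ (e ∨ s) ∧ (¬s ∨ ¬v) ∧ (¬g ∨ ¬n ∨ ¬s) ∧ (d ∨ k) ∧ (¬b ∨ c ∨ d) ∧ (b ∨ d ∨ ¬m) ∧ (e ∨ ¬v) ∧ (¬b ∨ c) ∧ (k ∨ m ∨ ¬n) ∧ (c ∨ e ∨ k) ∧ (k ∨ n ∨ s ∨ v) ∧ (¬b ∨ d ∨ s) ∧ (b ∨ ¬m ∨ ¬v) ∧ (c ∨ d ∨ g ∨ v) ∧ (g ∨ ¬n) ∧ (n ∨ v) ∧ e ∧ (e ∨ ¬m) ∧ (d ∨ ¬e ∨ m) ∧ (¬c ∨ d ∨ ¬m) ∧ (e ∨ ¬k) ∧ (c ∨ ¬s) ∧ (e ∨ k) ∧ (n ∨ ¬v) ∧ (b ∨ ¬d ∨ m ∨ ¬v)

Unit clause (e) forces e = True.
Set k = True.
Try d = False:
  (d ∨ ¬e ∨ m) forces m = True.
  (b ∨ d ∨ ¬m) forces b = True.
  (¬b ∨ c ∨ d) forces c = True.
  clause (¬c ∨ d ∨ ¬m) is falsified — backtrack.
So d = True.
Try n = False:
  (¬d ∨ ¬k ∨ ¬m ∨ n) forces m = False.
  (n ∨ v) forces v = True.
  clause (n ∨ ¬v) is falsified — backtrack.
So n = True.
  then (g ∨ ¬n) forces g = True.
  then (¬g ∨ ¬n ∨ ¬s) forces s = False.
Set m = False.
Set v = False.
Set c = True.
Set b = True.
All clauses satisfied.

k = True, d = True, n = True, m = False, s = False, v = False, e = True, g = True, c = True, b = True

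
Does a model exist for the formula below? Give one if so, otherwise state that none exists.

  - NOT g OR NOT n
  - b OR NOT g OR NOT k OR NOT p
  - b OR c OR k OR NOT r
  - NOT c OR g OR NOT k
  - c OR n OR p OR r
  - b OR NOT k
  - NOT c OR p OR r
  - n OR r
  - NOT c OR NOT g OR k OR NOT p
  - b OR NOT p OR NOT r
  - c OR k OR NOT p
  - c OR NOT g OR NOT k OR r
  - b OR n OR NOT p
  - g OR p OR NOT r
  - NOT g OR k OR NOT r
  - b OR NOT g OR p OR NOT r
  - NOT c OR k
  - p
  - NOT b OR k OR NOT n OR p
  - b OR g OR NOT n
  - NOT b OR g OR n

c = True, r = True, k = True, g = True, n = False, p = True, b = True

Unit clause (p) forces p = True.
Set c = True.
  then (NOT c OR k) forces k = True.
  then (NOT c OR g OR NOT k) forces g = True.
  then (b OR NOT k) forces b = True.
  then (NOT g OR NOT n) forces n = False.
  then (n OR r) forces r = True.
All clauses satisfied.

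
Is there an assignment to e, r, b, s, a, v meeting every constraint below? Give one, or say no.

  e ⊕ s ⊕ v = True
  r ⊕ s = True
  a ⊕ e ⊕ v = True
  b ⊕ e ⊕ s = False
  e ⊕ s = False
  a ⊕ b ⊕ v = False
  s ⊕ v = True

Adding constraints 1, 3, 4, 5, 6, 7 mod 2: every variable appears an even number of times on the left, so the left side is 0.
But the right sides sum to 1 (mod 2). 0 ≠ 1 — the system is inconsistent.

No satisfying assignment exists.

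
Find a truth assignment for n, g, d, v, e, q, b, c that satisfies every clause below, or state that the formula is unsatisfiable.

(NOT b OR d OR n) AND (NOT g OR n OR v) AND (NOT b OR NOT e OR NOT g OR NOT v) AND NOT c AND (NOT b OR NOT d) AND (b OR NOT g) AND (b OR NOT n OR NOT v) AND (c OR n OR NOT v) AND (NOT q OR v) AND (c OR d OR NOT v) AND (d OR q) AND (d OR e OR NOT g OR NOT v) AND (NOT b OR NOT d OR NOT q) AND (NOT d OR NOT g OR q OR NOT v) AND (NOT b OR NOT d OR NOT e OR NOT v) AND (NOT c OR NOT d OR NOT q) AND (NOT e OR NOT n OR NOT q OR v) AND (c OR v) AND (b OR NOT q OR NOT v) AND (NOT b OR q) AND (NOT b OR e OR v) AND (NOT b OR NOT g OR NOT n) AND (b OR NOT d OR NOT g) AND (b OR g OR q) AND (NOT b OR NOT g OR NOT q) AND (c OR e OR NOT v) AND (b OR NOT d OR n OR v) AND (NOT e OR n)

Case c = True:
  Clause (NOT c) is falsified — contradiction.
Case c = False:
  (c OR v) forces v = True.
  (c OR n OR NOT v) forces n = True.
  (b OR NOT n OR NOT v) forces b = True.
  (NOT b OR NOT d) forces d = False.
  Clause (c OR d OR NOT v) is falsified — contradiction.
Both cases fail, so the formula is unsatisfiable.

No satisfying assignment exists.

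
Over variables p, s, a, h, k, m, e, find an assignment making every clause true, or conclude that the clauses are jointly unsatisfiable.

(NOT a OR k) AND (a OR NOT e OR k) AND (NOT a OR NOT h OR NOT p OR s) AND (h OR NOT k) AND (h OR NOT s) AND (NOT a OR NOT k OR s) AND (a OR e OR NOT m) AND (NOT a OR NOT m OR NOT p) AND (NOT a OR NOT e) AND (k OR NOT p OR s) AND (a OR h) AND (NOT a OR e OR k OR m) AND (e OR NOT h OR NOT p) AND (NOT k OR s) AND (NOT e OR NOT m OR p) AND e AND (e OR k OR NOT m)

p = True, s = True, a = False, h = True, k = True, m = True, e = True

Unit clause (e) forces e = True.
In (NOT a OR NOT e) only NOT a is left, so a = False.
In (a OR h) only h is left, so h = True.
In (a OR NOT e OR k) only k is left, so k = True.
In (NOT k OR s) only s is left, so s = True.
Set p = True.
Set m = True.
All clauses satisfied.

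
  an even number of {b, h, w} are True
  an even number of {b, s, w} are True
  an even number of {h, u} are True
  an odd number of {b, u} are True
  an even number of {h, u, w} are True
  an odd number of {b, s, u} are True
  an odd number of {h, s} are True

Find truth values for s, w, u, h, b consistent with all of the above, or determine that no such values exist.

UNSATISFIABLE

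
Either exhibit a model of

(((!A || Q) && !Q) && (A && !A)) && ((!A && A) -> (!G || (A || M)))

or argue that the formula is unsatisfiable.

Unsatisfiable

Case A = True: the conjunct !A is False.
Case A = False: the conjunct A is False.
Both cases fail — unsatisfiable.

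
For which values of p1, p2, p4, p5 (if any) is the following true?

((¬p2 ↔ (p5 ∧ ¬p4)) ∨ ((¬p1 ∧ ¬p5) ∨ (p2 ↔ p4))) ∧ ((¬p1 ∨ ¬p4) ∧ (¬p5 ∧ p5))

Case p5 = True: the conjunct ¬p5 is False.
Case p5 = False: the conjunct p5 is False.
Both cases fail — unsatisfiable.

Unsatisfiable — no assignment works.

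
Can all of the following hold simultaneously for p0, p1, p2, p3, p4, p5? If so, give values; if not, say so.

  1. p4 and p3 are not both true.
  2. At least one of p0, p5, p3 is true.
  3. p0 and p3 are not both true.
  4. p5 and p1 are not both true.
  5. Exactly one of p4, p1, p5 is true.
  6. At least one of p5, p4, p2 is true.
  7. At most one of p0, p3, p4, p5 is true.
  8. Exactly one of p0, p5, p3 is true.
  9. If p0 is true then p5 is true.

p0 = False, p1 = True, p2 = True, p3 = True, p4 = False, p5 = False

  (1) p4=F, p3=T — not both ✓
  (2) {p0, p5, p3}: 1 true — at least one ✓
  (3) p0=F, p3=T — not both ✓
  (4) p5=F, p1=T — not both ✓
  (5) {p4, p1, p5}: 1 true — exactly one ✓
  (6) {p5, p4, p2}: 1 true — at least one ✓
  (7) {p0, p3, p4, p5}: 1 true — at most one ✓
  (8) {p0, p5, p3}: 1 true — exactly one ✓
  (9) p0=F ⇒ p5: vacuous ✓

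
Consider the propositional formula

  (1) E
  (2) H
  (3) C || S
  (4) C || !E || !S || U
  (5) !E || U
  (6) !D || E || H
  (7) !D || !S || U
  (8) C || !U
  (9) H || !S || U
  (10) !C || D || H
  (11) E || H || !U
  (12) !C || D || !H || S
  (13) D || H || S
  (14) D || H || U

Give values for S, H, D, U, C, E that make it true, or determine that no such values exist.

Unit clause (E) forces E = True.
Unit clause (H) forces H = True.
In (!E || U) only U is left, so U = True.
In (C || !U) only C is left, so C = True.
Set S = True.
Set D = True.
All clauses satisfied.

S = True, H = True, D = True, U = True, C = True, E = True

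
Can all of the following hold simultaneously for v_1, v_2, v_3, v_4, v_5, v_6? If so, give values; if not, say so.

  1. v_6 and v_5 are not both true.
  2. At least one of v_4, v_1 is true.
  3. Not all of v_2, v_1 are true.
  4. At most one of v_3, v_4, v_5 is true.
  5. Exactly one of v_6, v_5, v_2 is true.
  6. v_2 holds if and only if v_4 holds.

v_1 = True, v_2 = False, v_3 = True, v_4 = False, v_5 = False, v_6 = True

  (1) v_6=T, v_5=F — not both ✓
  (2) {v_4, v_1}: 1 true — at least one ✓
  (3) {v_2, v_1}: 1/2 true — not all ✓
  (4) {v_3, v_4, v_5}: 1 true — at most one ✓
  (5) {v_6, v_5, v_2}: 1 true — exactly one ✓
  (6) v_2=F, v_4=F — same ✓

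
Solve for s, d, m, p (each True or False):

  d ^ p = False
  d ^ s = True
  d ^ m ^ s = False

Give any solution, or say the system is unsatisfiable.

s=F; d=T; m=T; p=T

d ^ p = T ^ T = False ✓
d ^ s = T ^ F = True ✓
d ^ m ^ s = T ^ T ^ F = False ✓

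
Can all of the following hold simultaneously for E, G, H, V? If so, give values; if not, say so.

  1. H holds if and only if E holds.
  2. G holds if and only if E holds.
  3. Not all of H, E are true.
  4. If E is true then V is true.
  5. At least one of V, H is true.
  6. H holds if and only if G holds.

E: False, G: False, H: False, V: True

  (1) H=F, E=F — same ✓
  (2) G=F, E=F — same ✓
  (3) {H, E}: 0/2 true — not all ✓
  (4) E=F ⇒ V: vacuous ✓
  (5) {V, H}: 1 true — at least one ✓
  (6) H=F, G=F — same ✓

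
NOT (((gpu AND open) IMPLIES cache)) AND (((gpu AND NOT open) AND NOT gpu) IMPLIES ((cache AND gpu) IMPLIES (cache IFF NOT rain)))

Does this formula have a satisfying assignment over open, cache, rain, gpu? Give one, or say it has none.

open=T, cache=F, rain=F, gpu=T

  NOT (((gpu AND open) IMPLIES cache)) = True
    (gpu AND open) IMPLIES cache = False
      gpu AND open = True
  ((gpu AND NOT open) AND NOT gpu) IMPLIES ((cache AND gpu) IMPLIES (cache IFF NOT rain)) = True
    (gpu AND NOT open) AND NOT gpu = False
      gpu AND NOT open = False
        NOT open = False
      NOT gpu = False
    (cache AND gpu) IMPLIES (cache IFF NOT rain) = True
      cache AND gpu = False
      cache IFF NOT rain = False
        NOT rain = True
Both conjuncts True, so the formula holds.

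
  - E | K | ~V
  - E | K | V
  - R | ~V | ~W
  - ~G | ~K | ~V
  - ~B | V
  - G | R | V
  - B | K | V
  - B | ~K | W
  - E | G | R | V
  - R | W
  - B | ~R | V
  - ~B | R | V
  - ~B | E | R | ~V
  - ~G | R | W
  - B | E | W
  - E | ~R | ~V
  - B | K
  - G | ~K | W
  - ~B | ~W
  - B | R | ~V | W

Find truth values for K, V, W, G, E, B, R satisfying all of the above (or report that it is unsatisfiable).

K: True, V: False, W: True, G: True, E: True, B: False, R: False

Set K = True.
Set V = False.
  then (~B | V) forces B = False.
  then (B | ~K | W) forces W = True.
  then (B | ~R | V) forces R = False.
  then (G | R | V) forces G = True.
Set E = True.
All clauses satisfied.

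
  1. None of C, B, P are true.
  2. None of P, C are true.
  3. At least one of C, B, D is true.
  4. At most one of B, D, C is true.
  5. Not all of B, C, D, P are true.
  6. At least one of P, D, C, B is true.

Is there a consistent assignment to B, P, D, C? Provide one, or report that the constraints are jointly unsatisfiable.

B: False, P: False, D: True, C: False

  (1) {C, B, P}: 0 true — none ✓
  (2) {P, C}: 0 true — none ✓
  (3) {C, B, D}: 1 true — at least one ✓
  (4) {B, D, C}: 1 true — at most one ✓
  (5) {B, C, D, P}: 1/4 true — not all ✓
  (6) {P, D, C, B}: 1 true — at least one ✓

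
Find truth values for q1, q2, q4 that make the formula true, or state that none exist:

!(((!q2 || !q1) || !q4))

q1 = True; q2 = True; q4 = True

  !(((!q2 || !q1) || !q4)) = True
    (!q2 || !q1) || !q4 = False
      !q2 || !q1 = False
        !q2 = False
        !q1 = False
      !q4 = False
The formula evaluates to True.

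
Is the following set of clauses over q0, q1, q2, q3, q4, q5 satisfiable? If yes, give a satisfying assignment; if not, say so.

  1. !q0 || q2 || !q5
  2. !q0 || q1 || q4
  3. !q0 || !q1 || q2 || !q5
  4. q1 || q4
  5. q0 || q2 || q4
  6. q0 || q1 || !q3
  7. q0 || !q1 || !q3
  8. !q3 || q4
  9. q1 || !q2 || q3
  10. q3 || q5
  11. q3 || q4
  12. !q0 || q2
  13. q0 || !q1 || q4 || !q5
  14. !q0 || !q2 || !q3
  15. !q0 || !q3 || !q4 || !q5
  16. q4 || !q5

q0 = False, q1 = False, q2 = False, q3 = False, q4 = True, q5 = True

Set q0 = False.
Set q1 = False.
  then (q1 || q4) forces q4 = True.
  then (q0 || q1 || !q3) forces q3 = False.
  then (q1 || !q2 || q3) forces q2 = False.
  then (q3 || q5) forces q5 = True.
All clauses satisfied.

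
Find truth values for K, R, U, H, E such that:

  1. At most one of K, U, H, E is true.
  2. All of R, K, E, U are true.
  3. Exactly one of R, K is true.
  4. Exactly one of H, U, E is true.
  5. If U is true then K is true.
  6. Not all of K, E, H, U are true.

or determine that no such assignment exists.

Case R = True:
  (2) forces K = True.
  Constraint (3) is violated (R=T, K=T) — contradiction.
Case R = False:
  Constraint (2) is violated (R=F) — contradiction.
Both cases fail — unsatisfiable.

Unsatisfiable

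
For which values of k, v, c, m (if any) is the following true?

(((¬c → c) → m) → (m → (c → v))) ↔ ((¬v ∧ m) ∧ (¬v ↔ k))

k = True; v = False; c = False; m = True

  (((¬c → c) → m) → (m → (c → v))) ↔ ((¬v ∧ m) ∧ (¬v ↔ k)) = True
    ((¬c → c) → m) → (m → (c → v)) = True
      (¬c → c) → m = True
        ¬c → c = False
          ¬c = True
      m → (c → v) = True
        c → v = True
    (¬v ∧ m) ∧ (¬v ↔ k) = True
      ¬v ∧ m = True
        ¬v = True
      ¬v ↔ k = True
        ¬v = True
The formula evaluates to True.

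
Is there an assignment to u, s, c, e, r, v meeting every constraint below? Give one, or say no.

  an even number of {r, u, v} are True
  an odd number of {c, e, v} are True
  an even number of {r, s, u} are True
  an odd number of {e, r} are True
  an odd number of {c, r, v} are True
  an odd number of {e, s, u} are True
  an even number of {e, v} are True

Adding constraints 2, 4, 5 mod 2: every variable appears an even number of times on the left, so the left side is 0.
But the right sides sum to 1 (mod 2). 0 ≠ 1 — the system is inconsistent.

The formula is unsatisfiable.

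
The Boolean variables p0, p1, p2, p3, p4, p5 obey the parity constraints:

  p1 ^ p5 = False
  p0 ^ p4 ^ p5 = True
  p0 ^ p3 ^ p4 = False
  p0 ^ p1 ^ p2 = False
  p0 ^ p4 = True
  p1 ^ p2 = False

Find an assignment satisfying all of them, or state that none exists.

p0=F, p1=F, p2=F, p3=T, p4=T, p5=F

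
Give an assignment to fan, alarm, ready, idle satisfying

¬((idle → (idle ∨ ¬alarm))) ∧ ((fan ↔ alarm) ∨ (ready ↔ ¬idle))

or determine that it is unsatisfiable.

Unsatisfiable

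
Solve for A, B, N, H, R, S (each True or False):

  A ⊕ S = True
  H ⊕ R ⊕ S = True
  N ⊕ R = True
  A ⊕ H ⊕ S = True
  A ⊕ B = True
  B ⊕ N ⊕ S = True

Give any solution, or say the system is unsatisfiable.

A=F, B=T, N=T, H=F, R=F, S=T

A ⊕ S = F ⊕ T = True ✓
H ⊕ R ⊕ S = F ⊕ F ⊕ T = True ✓
N ⊕ R = T ⊕ F = True ✓
A ⊕ H ⊕ S = F ⊕ F ⊕ T = True ✓
A ⊕ B = F ⊕ T = True ✓
B ⊕ N ⊕ S = T ⊕ T ⊕ T = True ✓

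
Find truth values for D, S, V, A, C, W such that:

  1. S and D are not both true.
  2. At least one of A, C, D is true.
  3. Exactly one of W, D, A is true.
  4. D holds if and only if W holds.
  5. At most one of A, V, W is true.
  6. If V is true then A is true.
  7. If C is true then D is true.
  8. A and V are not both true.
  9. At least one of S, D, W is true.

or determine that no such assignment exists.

D=F, S=T, V=F, A=T, C=F, W=F

  (1) S=T, D=F — not both ✓
  (2) {A, C, D}: 1 true — at least one ✓
  (3) {W, D, A}: 1 true — exactly one ✓
  (4) D=F, W=F — same ✓
  (5) {A, V, W}: 1 true — at most one ✓
  (6) V=F ⇒ A: vacuous ✓
  (7) C=F ⇒ D: vacuous ✓
  (8) A=T, V=F — not both ✓
  (9) {S, D, W}: 1 true — at least one ✓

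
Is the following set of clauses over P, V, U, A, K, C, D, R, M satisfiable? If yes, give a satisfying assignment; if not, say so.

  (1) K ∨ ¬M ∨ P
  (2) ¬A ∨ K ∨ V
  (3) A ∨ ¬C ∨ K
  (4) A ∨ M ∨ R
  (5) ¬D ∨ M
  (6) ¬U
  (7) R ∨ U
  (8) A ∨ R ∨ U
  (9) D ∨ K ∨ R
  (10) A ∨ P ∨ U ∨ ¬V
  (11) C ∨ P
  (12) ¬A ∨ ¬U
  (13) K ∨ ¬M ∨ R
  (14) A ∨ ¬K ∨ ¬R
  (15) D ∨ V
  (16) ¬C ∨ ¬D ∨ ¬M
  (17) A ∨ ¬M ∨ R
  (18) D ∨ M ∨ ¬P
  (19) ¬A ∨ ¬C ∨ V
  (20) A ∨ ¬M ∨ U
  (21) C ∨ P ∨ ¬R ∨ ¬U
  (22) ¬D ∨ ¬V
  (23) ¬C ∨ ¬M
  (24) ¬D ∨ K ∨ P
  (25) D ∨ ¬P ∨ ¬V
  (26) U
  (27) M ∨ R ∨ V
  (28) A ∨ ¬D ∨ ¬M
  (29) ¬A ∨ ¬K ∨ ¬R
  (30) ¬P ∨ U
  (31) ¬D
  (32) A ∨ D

Case U = True:
  Clause (¬U) is falsified — contradiction.
Case U = False:
  Clause (U) is falsified — contradiction.
Both cases fail, so the formula is unsatisfiable.

The formula is unsatisfiable.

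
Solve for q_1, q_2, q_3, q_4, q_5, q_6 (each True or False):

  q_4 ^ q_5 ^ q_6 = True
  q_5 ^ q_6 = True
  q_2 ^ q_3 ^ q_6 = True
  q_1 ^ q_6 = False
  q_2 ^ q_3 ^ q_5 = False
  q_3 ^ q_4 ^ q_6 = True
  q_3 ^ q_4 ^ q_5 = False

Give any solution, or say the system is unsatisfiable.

q_1 = False, q_2 = False, q_3 = True, q_4 = False, q_5 = True, q_6 = False

q_4 ^ q_5 ^ q_6 = F ^ T ^ F = True ✓
q_5 ^ q_6 = T ^ F = True ✓
q_2 ^ q_3 ^ q_6 = F ^ T ^ F = True ✓
q_1 ^ q_6 = F ^ F = False ✓
q_2 ^ q_3 ^ q_5 = F ^ T ^ T = False ✓
q_3 ^ q_4 ^ q_6 = T ^ F ^ F = True ✓
q_3 ^ q_4 ^ q_5 = T ^ F ^ T = False ✓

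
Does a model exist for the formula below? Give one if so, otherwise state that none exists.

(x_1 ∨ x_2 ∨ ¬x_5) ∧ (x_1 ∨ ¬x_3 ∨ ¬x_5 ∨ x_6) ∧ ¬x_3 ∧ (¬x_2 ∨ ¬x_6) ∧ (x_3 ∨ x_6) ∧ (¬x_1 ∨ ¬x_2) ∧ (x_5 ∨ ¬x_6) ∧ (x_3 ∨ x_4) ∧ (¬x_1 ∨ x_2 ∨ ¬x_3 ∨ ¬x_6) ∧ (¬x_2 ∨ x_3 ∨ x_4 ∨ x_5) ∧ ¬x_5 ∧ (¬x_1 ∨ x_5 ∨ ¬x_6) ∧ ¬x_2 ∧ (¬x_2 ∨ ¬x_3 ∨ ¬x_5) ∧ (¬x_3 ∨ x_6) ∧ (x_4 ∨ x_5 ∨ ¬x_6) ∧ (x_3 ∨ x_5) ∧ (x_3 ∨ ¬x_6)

Unsatisfiable

Case x_3 = True:
  Clause (¬x_3) is falsified — contradiction.
Case x_3 = False:
  (x_3 ∨ x_6) forces x_6 = True.
  Clause (x_3 ∨ ¬x_6) is falsified — contradiction.
Both cases fail, so the formula is unsatisfiable.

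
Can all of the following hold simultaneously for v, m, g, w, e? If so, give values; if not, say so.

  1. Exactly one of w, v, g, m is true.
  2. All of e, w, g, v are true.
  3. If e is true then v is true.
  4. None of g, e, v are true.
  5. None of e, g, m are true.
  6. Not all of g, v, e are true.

The formula is unsatisfiable.

Case v = True:
  Constraint (4) is violated (v=T) — contradiction.
Case v = False:
  Constraint (2) is violated (v=F) — contradiction.
Both cases fail — unsatisfiable.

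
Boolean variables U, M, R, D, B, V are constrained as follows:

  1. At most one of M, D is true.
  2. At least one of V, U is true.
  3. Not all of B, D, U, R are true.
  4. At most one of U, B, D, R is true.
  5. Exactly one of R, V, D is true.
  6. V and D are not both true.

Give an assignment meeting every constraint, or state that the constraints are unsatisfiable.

U=T; M=F; R=F; D=F; B=F; V=T

  (1) {M, D}: 0 true — at most one ✓
  (2) {V, U}: 2 true — at least one ✓
  (3) {B, D, U, R}: 1/4 true — not all ✓
  (4) {U, B, D, R}: 1 true — at most one ✓
  (5) {R, V, D}: 1 true — exactly one ✓
  (6) V=T, D=F — not both ✓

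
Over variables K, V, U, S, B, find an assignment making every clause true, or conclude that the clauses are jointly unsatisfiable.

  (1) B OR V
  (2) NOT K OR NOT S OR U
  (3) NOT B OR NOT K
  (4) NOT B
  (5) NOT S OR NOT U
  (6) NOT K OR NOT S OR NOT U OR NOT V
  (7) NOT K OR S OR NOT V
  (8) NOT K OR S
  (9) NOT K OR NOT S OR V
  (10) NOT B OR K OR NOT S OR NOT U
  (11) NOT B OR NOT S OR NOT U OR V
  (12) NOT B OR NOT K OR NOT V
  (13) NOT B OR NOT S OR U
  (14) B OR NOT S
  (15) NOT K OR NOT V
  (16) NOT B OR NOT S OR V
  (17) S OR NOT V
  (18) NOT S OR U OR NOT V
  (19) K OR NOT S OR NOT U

Case B = True:
  Clause (NOT B) is falsified — contradiction.
Case B = False:
  (B OR V) forces V = True.
  (B OR NOT S) forces S = False.
  Clause (S OR NOT V) is falsified — contradiction.
Both cases fail, so the formula is unsatisfiable.

The formula is unsatisfiable.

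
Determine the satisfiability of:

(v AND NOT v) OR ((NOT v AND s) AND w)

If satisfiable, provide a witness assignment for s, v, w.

s: True, v: False, w: True

  (v AND NOT v) OR ((NOT v AND s) AND w) = True
    v AND NOT v = False
      NOT v = True
    (NOT v AND s) AND w = True
      NOT v AND s = True
        NOT v = True
The formula evaluates to True.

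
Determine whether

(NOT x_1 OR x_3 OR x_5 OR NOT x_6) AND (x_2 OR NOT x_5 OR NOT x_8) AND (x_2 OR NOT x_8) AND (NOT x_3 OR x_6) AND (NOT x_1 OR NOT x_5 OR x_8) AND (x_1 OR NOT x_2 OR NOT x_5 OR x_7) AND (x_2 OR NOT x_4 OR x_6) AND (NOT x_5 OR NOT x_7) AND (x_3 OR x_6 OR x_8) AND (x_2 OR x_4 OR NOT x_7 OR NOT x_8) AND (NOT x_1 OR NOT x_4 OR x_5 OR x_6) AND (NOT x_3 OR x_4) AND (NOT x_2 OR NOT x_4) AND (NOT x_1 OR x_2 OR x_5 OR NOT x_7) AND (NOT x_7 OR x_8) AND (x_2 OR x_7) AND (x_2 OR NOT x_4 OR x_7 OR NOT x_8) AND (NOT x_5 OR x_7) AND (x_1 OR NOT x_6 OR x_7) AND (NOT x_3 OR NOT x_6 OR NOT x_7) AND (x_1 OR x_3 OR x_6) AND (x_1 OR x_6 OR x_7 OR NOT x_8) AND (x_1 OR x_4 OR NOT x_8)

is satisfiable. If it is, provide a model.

x_1 = True, x_2 = True, x_3 = False, x_4 = False, x_5 = False, x_6 = False, x_7 = False, x_8 = True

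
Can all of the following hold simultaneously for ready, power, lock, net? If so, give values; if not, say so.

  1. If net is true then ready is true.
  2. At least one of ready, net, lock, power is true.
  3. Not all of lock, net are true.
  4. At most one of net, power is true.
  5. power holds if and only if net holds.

ready: True, power: False, lock: True, net: False

  (1) net=F ⇒ ready: vacuous ✓
  (2) {ready, net, lock, power}: 2 true — at least one ✓
  (3) {lock, net}: 1/2 true — not all ✓
  (4) {net, power}: 0 true — at most one ✓
  (5) power=F, net=F — same ✓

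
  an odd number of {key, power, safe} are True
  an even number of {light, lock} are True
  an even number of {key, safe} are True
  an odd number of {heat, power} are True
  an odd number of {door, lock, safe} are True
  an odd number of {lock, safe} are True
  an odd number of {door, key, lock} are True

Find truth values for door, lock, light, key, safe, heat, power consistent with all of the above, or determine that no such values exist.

door = False; lock = True; light = True; key = False; safe = False; heat = False; power = True

{key, power, safe}: 1 true → odd ✓
{light, lock}: 2 true → even ✓
{key, safe}: 0 true → even ✓
{heat, power}: 1 true → odd ✓
{door, lock, safe}: 1 true → odd ✓
{lock, safe}: 1 true → odd ✓
{door, key, lock}: 1 true → odd ✓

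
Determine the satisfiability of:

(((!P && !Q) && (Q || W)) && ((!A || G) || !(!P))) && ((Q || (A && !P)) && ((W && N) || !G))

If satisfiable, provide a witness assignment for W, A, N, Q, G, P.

W=T, A=T, N=T, Q=F, G=T, P=F

  ((!P && !Q) && (Q || W)) && ((!A || G) || !(!P)) = True
    (!P && !Q) && (Q || W) = True
      !P && !Q = True
        !P = True
        !Q = True
      Q || W = True
    (!A || G) || !(!P) = True
      !A || G = True
        !A = False
      !(!P) = False
        !P = True
  (Q || (A && !P)) && ((W && N) || !G) = True
    Q || (A && !P) = True
      A && !P = True
        !P = True
    (W && N) || !G = True
      W && N = True
      !G = False
Both conjuncts True, so the formula holds.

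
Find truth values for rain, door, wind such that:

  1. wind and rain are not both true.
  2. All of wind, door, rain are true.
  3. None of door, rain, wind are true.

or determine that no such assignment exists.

Case rain = True:
  Constraint (3) is violated (rain=T) — contradiction.
Case rain = False:
  Constraint (2) is violated (rain=F) — contradiction.
Both cases fail — unsatisfiable.

Unsatisfiable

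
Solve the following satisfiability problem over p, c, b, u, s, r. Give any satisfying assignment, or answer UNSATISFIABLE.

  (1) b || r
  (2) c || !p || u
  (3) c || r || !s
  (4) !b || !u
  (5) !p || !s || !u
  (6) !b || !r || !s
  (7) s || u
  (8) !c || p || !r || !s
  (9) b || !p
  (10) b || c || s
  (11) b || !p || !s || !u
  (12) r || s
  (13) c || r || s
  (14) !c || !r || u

p = False, c = False, b = False, u = False, s = True, r = True

Set p = False.
Set c = False.
Try b = True:
  (!b || !u) forces u = False.
  (s || u) forces s = True.
  (c || r || !s) forces r = True.
  clause (!b || !r || !s) is falsified — backtrack.
So b = False.
  then (b || r) forces r = True.
  then (b || c || s) forces s = True.
Set u = False.
All clauses satisfied.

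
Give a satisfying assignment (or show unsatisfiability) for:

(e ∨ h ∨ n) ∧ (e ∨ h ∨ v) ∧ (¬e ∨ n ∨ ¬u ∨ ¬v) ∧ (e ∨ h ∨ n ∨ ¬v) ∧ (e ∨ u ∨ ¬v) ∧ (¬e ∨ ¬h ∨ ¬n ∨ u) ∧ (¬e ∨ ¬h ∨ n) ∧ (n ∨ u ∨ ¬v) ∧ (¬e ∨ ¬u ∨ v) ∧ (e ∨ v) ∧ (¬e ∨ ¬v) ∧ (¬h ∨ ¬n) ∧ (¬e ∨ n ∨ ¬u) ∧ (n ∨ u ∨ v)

h = False; u = False; e = True; v = False; n = True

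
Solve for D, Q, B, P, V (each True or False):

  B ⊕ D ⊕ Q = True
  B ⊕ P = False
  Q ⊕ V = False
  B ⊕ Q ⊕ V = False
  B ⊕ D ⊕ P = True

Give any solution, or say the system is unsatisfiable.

D=T, Q=F, B=F, P=F, V=F

B ⊕ D ⊕ Q = F ⊕ T ⊕ F = True ✓
B ⊕ P = F ⊕ F = False ✓
Q ⊕ V = F ⊕ F = False ✓
B ⊕ Q ⊕ V = F ⊕ F ⊕ F = False ✓
B ⊕ D ⊕ P = F ⊕ T ⊕ F = True ✓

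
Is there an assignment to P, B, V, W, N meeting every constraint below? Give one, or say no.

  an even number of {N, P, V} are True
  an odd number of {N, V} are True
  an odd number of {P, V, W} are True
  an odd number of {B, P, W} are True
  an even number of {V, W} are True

P = True; B = False; V = False; W = False; N = True

{N, P, V}: 2 true → even ✓
{N, V}: 1 true → odd ✓
{P, V, W}: 1 true → odd ✓
{B, P, W}: 1 true → odd ✓
{V, W}: 0 true → even ✓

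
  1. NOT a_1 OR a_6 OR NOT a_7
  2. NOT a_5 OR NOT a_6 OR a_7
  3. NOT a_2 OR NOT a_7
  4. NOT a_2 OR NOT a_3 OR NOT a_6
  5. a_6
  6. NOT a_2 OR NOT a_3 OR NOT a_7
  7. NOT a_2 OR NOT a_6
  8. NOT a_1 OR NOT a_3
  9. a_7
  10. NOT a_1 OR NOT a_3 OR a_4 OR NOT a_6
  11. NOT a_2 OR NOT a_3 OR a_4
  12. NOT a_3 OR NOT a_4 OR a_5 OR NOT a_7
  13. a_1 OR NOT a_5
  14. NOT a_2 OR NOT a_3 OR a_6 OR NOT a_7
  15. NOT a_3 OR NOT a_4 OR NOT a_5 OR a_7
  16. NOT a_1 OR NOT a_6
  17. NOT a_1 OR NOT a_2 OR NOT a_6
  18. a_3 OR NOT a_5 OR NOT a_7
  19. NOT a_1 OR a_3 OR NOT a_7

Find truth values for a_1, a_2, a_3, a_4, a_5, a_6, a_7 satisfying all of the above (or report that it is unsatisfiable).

a_1: False, a_2: False, a_3: True, a_4: False, a_5: False, a_6: True, a_7: True

Unit clause (a_6) forces a_6 = True.
In (NOT a_2 OR NOT a_6) only NOT a_2 is left, so a_2 = False.
Unit clause (a_7) forces a_7 = True.
In (NOT a_1 OR NOT a_6) only NOT a_1 is left, so a_1 = False.
In (a_1 OR NOT a_5) only NOT a_5 is left, so a_5 = False.
Set a_3 = True.
  then (NOT a_3 OR NOT a_4 OR a_5 OR NOT a_7) forces a_4 = False.
All clauses satisfied.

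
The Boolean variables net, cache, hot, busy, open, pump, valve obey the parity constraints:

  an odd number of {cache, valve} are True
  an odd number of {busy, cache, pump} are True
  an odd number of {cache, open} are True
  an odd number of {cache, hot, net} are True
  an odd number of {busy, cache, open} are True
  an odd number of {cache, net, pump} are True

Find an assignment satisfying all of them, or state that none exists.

net: False, cache: True, hot: False, busy: False, open: False, pump: False, valve: False

{cache, valve}: 1 true → odd ✓
{busy, cache, pump}: 1 true → odd ✓
{cache, open}: 1 true → odd ✓
{cache, hot, net}: 1 true → odd ✓
{busy, cache, open}: 1 true → odd ✓
{cache, net, pump}: 1 true → odd ✓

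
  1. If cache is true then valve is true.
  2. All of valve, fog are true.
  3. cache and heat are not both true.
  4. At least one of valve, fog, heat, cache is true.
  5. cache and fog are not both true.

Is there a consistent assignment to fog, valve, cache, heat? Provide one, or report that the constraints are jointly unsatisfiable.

fog: True, valve: True, cache: False, heat: False

  (1) cache=F ⇒ valve: vacuous ✓
  (2) {valve, fog}: all 2 true ✓
  (3) cache=F, heat=F — not both ✓
  (4) {valve, fog, heat, cache}: 2 true — at least one ✓
  (5) cache=F, fog=T — not both ✓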